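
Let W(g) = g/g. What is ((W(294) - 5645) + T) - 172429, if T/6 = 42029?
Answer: 74101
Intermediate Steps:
T = 252174 (T = 6*42029 = 252174)
W(g) = 1
((W(294) - 5645) + T) - 172429 = ((1 - 5645) + 252174) - 172429 = (-5644 + 252174) - 172429 = 246530 - 172429 = 74101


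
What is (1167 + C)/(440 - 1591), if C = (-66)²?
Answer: -5523/1151 ≈ -4.7984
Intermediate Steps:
C = 4356
(1167 + C)/(440 - 1591) = (1167 + 4356)/(440 - 1591) = 5523/(-1151) = 5523*(-1/1151) = -5523/1151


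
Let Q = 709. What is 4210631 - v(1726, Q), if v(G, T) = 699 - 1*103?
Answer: 4210035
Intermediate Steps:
v(G, T) = 596 (v(G, T) = 699 - 103 = 596)
4210631 - v(1726, Q) = 4210631 - 1*596 = 4210631 - 596 = 4210035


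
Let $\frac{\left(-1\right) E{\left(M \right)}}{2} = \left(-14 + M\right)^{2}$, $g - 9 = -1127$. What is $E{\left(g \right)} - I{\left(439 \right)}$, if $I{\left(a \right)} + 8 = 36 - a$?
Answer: $-2562437$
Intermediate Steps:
$I{\left(a \right)} = 28 - a$ ($I{\left(a \right)} = -8 - \left(-36 + a\right) = 28 - a$)
$g = -1118$ ($g = 9 - 1127 = -1118$)
$E{\left(M \right)} = - 2 \left(-14 + M\right)^{2}$
$E{\left(g \right)} - I{\left(439 \right)} = - 2 \left(-14 - 1118\right)^{2} - \left(28 - 439\right) = - 2 \left(-1132\right)^{2} - \left(28 - 439\right) = \left(-2\right) 1281424 - -411 = -2562848 + 411 = -2562437$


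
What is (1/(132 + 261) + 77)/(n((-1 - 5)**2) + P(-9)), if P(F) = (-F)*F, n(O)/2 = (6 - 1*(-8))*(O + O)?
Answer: 30262/760455 ≈ 0.039795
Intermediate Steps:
n(O) = 56*O (n(O) = 2*((6 - 1*(-8))*(O + O)) = 2*((6 + 8)*(2*O)) = 2*(14*(2*O)) = 2*(28*O) = 56*O)
P(F) = -F**2
(1/(132 + 261) + 77)/(n((-1 - 5)**2) + P(-9)) = (1/(132 + 261) + 77)/(56*(-1 - 5)**2 - 1*(-9)**2) = (1/393 + 77)/(56*(-6)**2 - 1*81) = (1/393 + 77)/(56*36 - 81) = 30262/(393*(2016 - 81)) = (30262/393)/1935 = (30262/393)*(1/1935) = 30262/760455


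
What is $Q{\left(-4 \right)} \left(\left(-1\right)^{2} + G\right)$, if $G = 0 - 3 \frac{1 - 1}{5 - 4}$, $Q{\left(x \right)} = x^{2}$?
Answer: $16$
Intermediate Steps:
$G = 0$ ($G = 0 - 3 \cdot \frac{0}{1} = 0 - 3 \cdot 0 \cdot 1 = 0 - 0 = 0 + 0 = 0$)
$Q{\left(-4 \right)} \left(\left(-1\right)^{2} + G\right) = \left(-4\right)^{2} \left(\left(-1\right)^{2} + 0\right) = 16 \left(1 + 0\right) = 16 \cdot 1 = 16$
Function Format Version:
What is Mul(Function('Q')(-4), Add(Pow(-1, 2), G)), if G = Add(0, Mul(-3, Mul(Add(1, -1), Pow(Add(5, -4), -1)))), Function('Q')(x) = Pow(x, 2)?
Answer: 16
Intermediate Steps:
G = 0 (G = Add(0, Mul(-3, Mul(0, Pow(1, -1)))) = Add(0, Mul(-3, Mul(0, 1))) = Add(0, Mul(-3, 0)) = Add(0, 0) = 0)
Mul(Function('Q')(-4), Add(Pow(-1, 2), G)) = Mul(Pow(-4, 2), Add(Pow(-1, 2), 0)) = Mul(16, Add(1, 0)) = Mul(16, 1) = 16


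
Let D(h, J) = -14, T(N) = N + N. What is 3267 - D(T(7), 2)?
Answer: 3281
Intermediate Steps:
T(N) = 2*N
3267 - D(T(7), 2) = 3267 - 1*(-14) = 3267 + 14 = 3281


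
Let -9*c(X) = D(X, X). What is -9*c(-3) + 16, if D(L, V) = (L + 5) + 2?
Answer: 20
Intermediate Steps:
D(L, V) = 7 + L (D(L, V) = (5 + L) + 2 = 7 + L)
c(X) = -7/9 - X/9 (c(X) = -(7 + X)/9 = -7/9 - X/9)
-9*c(-3) + 16 = -9*(-7/9 - 1/9*(-3)) + 16 = -9*(-7/9 + 1/3) + 16 = -9*(-4/9) + 16 = 4 + 16 = 20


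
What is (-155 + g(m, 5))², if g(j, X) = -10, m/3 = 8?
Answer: 27225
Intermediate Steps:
m = 24 (m = 3*8 = 24)
(-155 + g(m, 5))² = (-155 - 10)² = (-165)² = 27225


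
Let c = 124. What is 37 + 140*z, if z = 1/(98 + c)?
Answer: 4177/111 ≈ 37.631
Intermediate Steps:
z = 1/222 (z = 1/(98 + 124) = 1/222 ≈ 0.0045045)
37 + 140*z = 37 + 140*(1/222) = 37 + 70/111 = 4177/111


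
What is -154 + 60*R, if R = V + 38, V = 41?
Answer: 4586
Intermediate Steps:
R = 79 (R = 41 + 38 = 79)
-154 + 60*R = -154 + 60*79 = -154 + 4740 = 4586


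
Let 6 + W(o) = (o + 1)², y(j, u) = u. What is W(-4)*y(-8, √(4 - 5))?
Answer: 3*I ≈ 3.0*I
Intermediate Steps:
W(o) = -6 + (1 + o)² (W(o) = -6 + (o + 1)² = -6 + (1 + o)²)
W(-4)*y(-8, √(4 - 5)) = (-6 + (1 - 4)²)*√(4 - 5) = (-6 + (-3)²)*√(-1) = (-6 + 9)*I = 3*I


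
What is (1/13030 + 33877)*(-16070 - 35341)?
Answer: -22693705375821/13030 ≈ -1.7416e+9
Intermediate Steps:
(1/13030 + 33877)*(-16070 - 35341) = (1/13030 + 33877)*(-51411) = (441417311/13030)*(-51411) = -22693705375821/13030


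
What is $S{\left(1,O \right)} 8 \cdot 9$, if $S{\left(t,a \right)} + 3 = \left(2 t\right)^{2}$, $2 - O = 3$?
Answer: $72$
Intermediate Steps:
$O = -1$ ($O = 2 - 3 = -1$)
$S{\left(t,a \right)} = -3 + 4 t^{2}$ ($S{\left(t,a \right)} = -3 + \left(2 t\right)^{2} = -3 + 4 t^{2}$)
$S{\left(1,O \right)} 8 \cdot 9 = \left(-3 + 4 \cdot 1^{2}\right) 8 \cdot 9 = \left(-3 + 4 \cdot 1\right) 8 \cdot 9 = \left(-3 + 4\right) 8 \cdot 9 = 1 \cdot 8 \cdot 9 = 8 \cdot 9 = 72$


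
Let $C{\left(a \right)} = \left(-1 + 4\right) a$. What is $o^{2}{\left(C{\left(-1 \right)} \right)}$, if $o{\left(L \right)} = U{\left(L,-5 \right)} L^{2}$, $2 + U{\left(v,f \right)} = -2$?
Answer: $1296$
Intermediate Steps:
$U{\left(v,f \right)} = -4$ ($U{\left(v,f \right)} = -2 - 2 = -4$)
$C{\left(a \right)} = 3 a$
$o{\left(L \right)} = - 4 L^{2}$
$o^{2}{\left(C{\left(-1 \right)} \right)} = \left(- 4 \left(3 \left(-1\right)\right)^{2}\right)^{2} = \left(- 4 \left(-3\right)^{2}\right)^{2} = \left(\left(-4\right) 9\right)^{2} = \left(-36\right)^{2} = 1296$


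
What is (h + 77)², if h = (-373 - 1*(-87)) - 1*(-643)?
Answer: 188356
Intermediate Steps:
h = 357 (h = (-373 + 87) + 643 = -286 + 643 = 357)
(h + 77)² = (357 + 77)² = 434² = 188356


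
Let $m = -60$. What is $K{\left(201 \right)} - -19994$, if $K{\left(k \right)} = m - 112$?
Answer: $19822$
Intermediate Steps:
$K{\left(k \right)} = -172$ ($K{\left(k \right)} = -60 - 112 = -172$)
$K{\left(201 \right)} - -19994 = -172 - -19994 = -172 + 19994 = 19822$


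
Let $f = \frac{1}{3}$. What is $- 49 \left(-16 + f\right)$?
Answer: $\frac{2303}{3} \approx 767.67$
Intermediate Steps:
$f = \frac{1}{3} \approx 0.33333$
$- 49 \left(-16 + f\right) = - 49 \left(-16 + \frac{1}{3}\right) = \left(-49\right) \left(- \frac{47}{3}\right) = \frac{2303}{3}$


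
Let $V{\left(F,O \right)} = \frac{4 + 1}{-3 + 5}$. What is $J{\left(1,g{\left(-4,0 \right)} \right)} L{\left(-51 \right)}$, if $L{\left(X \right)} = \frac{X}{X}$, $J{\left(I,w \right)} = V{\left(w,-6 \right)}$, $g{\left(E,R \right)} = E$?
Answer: $\frac{5}{2} \approx 2.5$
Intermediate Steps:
$V{\left(F,O \right)} = \frac{5}{2}$
$J{\left(I,w \right)} = \frac{5}{2}$
$L{\left(X \right)} = 1$
$J{\left(1,g{\left(-4,0 \right)} \right)} L{\left(-51 \right)} = \frac{5}{2} \cdot 1 = \frac{5}{2}$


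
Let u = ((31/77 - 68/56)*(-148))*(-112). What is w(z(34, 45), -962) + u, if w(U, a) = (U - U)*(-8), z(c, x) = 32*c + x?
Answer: -148000/11 ≈ -13455.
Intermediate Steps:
z(c, x) = x + 32*c
w(U, a) = 0 (w(U, a) = 0*(-8) = 0)
u = -148000/11 (u = ((31*(1/77) - 68*1/56)*(-148))*(-112) = ((31/77 - 17/14)*(-148))*(-112) = -125/154*(-148)*(-112) = (9250/77)*(-112) = -148000/11 ≈ -13455.)
w(z(34, 45), -962) + u = 0 - 148000/11 = -148000/11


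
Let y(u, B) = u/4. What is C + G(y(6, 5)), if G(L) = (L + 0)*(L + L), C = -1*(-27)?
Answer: 63/2 ≈ 31.500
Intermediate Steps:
y(u, B) = u/4 (y(u, B) = u*(¼) = u/4)
C = 27
G(L) = 2*L² (G(L) = L*(2*L) = 2*L²)
C + G(y(6, 5)) = 27 + 2*((¼)*6)² = 27 + 2*(3/2)² = 27 + 2*(9/4) = 27 + 9/2 = 63/2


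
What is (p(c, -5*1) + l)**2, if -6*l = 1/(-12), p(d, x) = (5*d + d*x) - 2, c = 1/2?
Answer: 20449/5184 ≈ 3.9446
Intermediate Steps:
c = 1/2 ≈ 0.50000
p(d, x) = -2 + 5*d + d*x
l = 1/72 (l = -1/6/(-12) = -1/6*(-1/12) = 1/72 ≈ 0.013889)
(p(c, -5*1) + l)**2 = ((-2 + 5*(1/2) + (-5*1)/2) + 1/72)**2 = ((-2 + 5/2 + (1/2)*(-5)) + 1/72)**2 = ((-2 + 5/2 - 5/2) + 1/72)**2 = (-2 + 1/72)**2 = (-143/72)**2 = 20449/5184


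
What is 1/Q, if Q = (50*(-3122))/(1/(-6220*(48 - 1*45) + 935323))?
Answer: -1/143091094300 ≈ -6.9886e-12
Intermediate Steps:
Q = -143091094300 (Q = -(146003920300 - 970942000*(48 - 45)) = -156100/(1/(-6220*3 + 935323)) = -156100/(1/(-18660 + 935323)) = -156100/(1/916663) = -156100/1/916663 = -156100*916663 = -143091094300)
1/Q = 1/(-143091094300) = -1/143091094300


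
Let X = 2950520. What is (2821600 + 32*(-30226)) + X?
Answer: 4804888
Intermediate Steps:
(2821600 + 32*(-30226)) + X = (2821600 + 32*(-30226)) + 2950520 = (2821600 - 967232) + 2950520 = 1854368 + 2950520 = 4804888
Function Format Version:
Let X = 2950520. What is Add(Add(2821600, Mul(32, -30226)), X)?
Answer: 4804888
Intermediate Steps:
Add(Add(2821600, Mul(32, -30226)), X) = Add(Add(2821600, Mul(32, -30226)), 2950520) = Add(Add(2821600, -967232), 2950520) = Add(1854368, 2950520) = 4804888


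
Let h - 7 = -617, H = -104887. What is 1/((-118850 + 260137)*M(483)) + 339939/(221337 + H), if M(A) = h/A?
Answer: 86169441957/29518386475 ≈ 2.9192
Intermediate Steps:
h = -610 (h = 7 - 617 = -610)
M(A) = -610/A
1/((-118850 + 260137)*M(483)) + 339939/(221337 + H) = 1/((-118850 + 260137)*((-610/483))) + 339939/(221337 - 104887) = 1/(141287*((-610*1/483))) + 339939/116450 = 1/(141287*(-610/483)) + 339939*(1/116450) = (1/141287)*(-483/610) + 339939/116450 = -483/86185070 + 339939/116450 = 86169441957/29518386475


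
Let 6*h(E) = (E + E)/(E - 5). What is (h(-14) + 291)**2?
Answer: 275593201/3249 ≈ 84824.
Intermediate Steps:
h(E) = E/(3*(-5 + E)) (h(E) = ((E + E)/(E - 5))/6 = ((2*E)/(-5 + E))/6 = (2*E/(-5 + E))/6 = E/(3*(-5 + E)))
(h(-14) + 291)**2 = ((1/3)*(-14)/(-5 - 14) + 291)**2 = ((1/3)*(-14)/(-19) + 291)**2 = ((1/3)*(-14)*(-1/19) + 291)**2 = (14/57 + 291)**2 = (16601/57)**2 = 275593201/3249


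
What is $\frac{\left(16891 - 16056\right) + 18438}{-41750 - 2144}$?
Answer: $- \frac{19273}{43894} \approx -0.43908$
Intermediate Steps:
$\frac{\left(16891 - 16056\right) + 18438}{-41750 - 2144} = \frac{\left(16891 - 16056\right) + 18438}{-43894} = \left(835 + 18438\right) \left(- \frac{1}{43894}\right) = 19273 \left(- \frac{1}{43894}\right) = - \frac{19273}{43894}$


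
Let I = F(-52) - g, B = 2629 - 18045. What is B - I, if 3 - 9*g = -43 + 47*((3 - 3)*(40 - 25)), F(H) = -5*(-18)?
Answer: -139508/9 ≈ -15501.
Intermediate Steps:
F(H) = 90
g = 46/9 (g = 1/3 - (-43 + 47*((3 - 3)*(40 - 25)))/9 = 1/3 - (-43 + 47*(0*15))/9 = 1/3 - (-43 + 47*0)/9 = 1/3 - (-43 + 0)/9 = 1/3 - 1/9*(-43) = 1/3 + 43/9 = 46/9 ≈ 5.1111)
B = -15416
I = 764/9 (I = 90 - 1*46/9 = 90 - 46/9 = 764/9 ≈ 84.889)
B - I = -15416 - 1*764/9 = -15416 - 764/9 = -139508/9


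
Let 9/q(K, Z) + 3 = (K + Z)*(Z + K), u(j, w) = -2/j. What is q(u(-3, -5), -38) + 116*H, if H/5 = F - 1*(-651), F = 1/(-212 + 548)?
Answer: 397000006009/1051428 ≈ 3.7758e+5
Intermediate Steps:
q(K, Z) = 9/(-3 + (K + Z)²) (q(K, Z) = 9/(-3 + (K + Z)*(Z + K)) = 9/(-3 + (K + Z)*(K + Z)) = 9/(-3 + (K + Z)²))
F = 1/336 ≈ 0.0029762
H = 1093685/336 (H = 5*(1/336 - 1*(-651)) = 5*(1/336 + 651) = 5*(218737/336) = 1093685/336 ≈ 3255.0)
q(u(-3, -5), -38) + 116*H = 9/(-3 + (-2/(-3) - 38)²) + 116*(1093685/336) = 9/(-3 + (-2*(-⅓) - 38)²) + 31716865/84 = 9/(-3 + (⅔ - 38)²) + 31716865/84 = 9/(-3 + (-112/3)²) + 31716865/84 = 9/(-3 + 12544/9) + 31716865/84 = 9/(12517/9) + 31716865/84 = 9*(9/12517) + 31716865/84 = 81/12517 + 31716865/84 = 397000006009/1051428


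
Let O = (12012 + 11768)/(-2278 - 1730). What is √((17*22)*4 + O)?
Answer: √1496033094/1002 ≈ 38.601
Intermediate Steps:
O = -5945/1002 (O = 23780/(-4008) = 23780*(-1/4008) = -5945/1002 ≈ -5.9331)
√((17*22)*4 + O) = √((17*22)*4 - 5945/1002) = √(374*4 - 5945/1002) = √(1496 - 5945/1002) = √(1493047/1002) = √1496033094/1002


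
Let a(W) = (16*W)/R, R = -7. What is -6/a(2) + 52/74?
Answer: 1193/592 ≈ 2.0152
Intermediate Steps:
a(W) = -16*W/7 (a(W) = (16*W)/(-7) = (16*W)*(-⅐) = -16*W/7)
-6/a(2) + 52/74 = -6/((-16/7*2)) + 52/74 = -6/(-32/7) + 52*(1/74) = -6*(-7/32) + 26/37 = 21/16 + 26/37 = 1193/592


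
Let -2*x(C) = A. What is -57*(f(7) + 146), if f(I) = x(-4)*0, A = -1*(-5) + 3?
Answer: -8322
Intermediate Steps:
A = 8 (A = 5 + 3 = 8)
x(C) = -4 (x(C) = -½*8 = -4)
f(I) = 0 (f(I) = -4*0 = 0)
-57*(f(7) + 146) = -57*(0 + 146) = -57*146 = -8322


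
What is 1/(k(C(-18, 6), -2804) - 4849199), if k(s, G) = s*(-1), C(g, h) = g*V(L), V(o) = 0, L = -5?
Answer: -1/4849199 ≈ -2.0622e-7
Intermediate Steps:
C(g, h) = 0 (C(g, h) = g*0 = 0)
k(s, G) = -s
1/(k(C(-18, 6), -2804) - 4849199) = 1/(-1*0 - 4849199) = 1/(0 - 4849199) = 1/(-4849199) = -1/4849199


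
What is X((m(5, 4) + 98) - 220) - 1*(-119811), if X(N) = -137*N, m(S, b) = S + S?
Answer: 135155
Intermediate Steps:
m(S, b) = 2*S
X((m(5, 4) + 98) - 220) - 1*(-119811) = -137*((2*5 + 98) - 220) - 1*(-119811) = -137*((10 + 98) - 220) + 119811 = -137*(108 - 220) + 119811 = -137*(-112) + 119811 = 15344 + 119811 = 135155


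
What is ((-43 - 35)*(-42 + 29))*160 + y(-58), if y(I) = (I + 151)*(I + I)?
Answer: 151452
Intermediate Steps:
y(I) = 2*I*(151 + I) (y(I) = (151 + I)*(2*I) = 2*I*(151 + I))
((-43 - 35)*(-42 + 29))*160 + y(-58) = ((-43 - 35)*(-42 + 29))*160 + 2*(-58)*(151 - 58) = -78*(-13)*160 + 2*(-58)*93 = 1014*160 - 10788 = 162240 - 10788 = 151452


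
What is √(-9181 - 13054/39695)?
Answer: 3*I*√1607439537895/39695 ≈ 95.819*I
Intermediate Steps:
√(-9181 - 13054/39695) = √(-364452849/39695) = 3*I*√1607439537895/39695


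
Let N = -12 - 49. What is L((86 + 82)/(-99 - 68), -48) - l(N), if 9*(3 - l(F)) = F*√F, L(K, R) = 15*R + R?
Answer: -771 - 61*I*√61/9 ≈ -771.0 - 52.936*I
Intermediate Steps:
N = -61
L(K, R) = 16*R
l(F) = 3 - F^(3/2)/9 (l(F) = 3 - F*√F/9 = 3 - F^(3/2)/9)
L((86 + 82)/(-99 - 68), -48) - l(N) = 16*(-48) - (3 - (-61)*I*√61/9) = -768 - (3 - (-61)*I*√61/9) = -768 - (3 + 61*I*√61/9) = -768 + (-3 - 61*I*√61/9) = -771 - 61*I*√61/9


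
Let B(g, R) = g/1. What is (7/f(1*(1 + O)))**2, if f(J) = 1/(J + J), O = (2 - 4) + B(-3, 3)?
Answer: 3136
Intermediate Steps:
B(g, R) = g (B(g, R) = g*1 = g)
O = -5 (O = (2 - 4) - 3 = -2 - 3 = -5)
f(J) = 1/(2*J)
(7/f(1*(1 + O)))**2 = (7/((1/(2*((1*(1 - 5)))))))**2 = (7/((1/(2*((1*(-4)))))))**2 = (7/(((1/2)/(-4))))**2 = (7/(((1/2)*(-1/4))))**2 = (7/(-1/8))**2 = (7*(-8))**2 = (-56)**2 = 3136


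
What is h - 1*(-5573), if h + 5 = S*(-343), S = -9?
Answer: 8655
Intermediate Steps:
h = 3082 (h = -5 - 9*(-343) = -5 + 3087 = 3082)
h - 1*(-5573) = 3082 - 1*(-5573) = 3082 + 5573 = 8655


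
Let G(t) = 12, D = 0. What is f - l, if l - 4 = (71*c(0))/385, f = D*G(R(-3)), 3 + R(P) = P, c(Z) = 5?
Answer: -379/77 ≈ -4.9221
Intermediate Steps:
R(P) = -3 + P
f = 0 (f = 0*12 = 0)
l = 379/77 (l = 4 + (71*5)/385 = 4 + 355*(1/385) = 4 + 71/77 = 379/77 ≈ 4.9221)
f - l = 0 - 1*379/77 = 0 - 379/77 = -379/77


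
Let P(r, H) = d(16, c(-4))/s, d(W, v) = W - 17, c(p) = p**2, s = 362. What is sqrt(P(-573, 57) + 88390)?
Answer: sqrt(11582978798)/362 ≈ 297.30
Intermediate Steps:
d(W, v) = -17 + W
P(r, H) = -1/362 (P(r, H) = (-17 + 16)/362 = -1*1/362 = -1/362)
sqrt(P(-573, 57) + 88390) = sqrt(-1/362 + 88390) = sqrt(31997179/362) = sqrt(11582978798)/362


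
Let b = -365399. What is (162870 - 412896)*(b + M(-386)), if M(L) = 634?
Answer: 91200733890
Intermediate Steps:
(162870 - 412896)*(b + M(-386)) = (162870 - 412896)*(-365399 + 634) = -250026*(-364765) = 91200733890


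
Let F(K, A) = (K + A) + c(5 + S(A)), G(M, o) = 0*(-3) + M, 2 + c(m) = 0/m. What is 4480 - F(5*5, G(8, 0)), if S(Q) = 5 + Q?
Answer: 4449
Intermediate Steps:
c(m) = -2 (c(m) = -2 + 0/m = -2 + 0 = -2)
G(M, o) = M (G(M, o) = 0 + M = M)
F(K, A) = -2 + A + K (F(K, A) = (K + A) - 2 = (A + K) - 2 = -2 + A + K)
4480 - F(5*5, G(8, 0)) = 4480 - (-2 + 8 + 5*5) = 4480 - (-2 + 8 + 25) = 4480 - 1*31 = 4480 - 31 = 4449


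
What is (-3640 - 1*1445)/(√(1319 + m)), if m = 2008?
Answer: -1695*√3327/1109 ≈ -88.159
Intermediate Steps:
(-3640 - 1*1445)/(√(1319 + m)) = (-3640 - 1*1445)/(√(1319 + 2008)) = (-3640 - 1445)/(√3327) = -1695*√3327/1109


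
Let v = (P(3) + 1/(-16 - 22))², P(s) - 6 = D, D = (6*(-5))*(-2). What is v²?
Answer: 39501840932401/2085136 ≈ 1.8944e+7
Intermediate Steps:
D = 60 (D = -30*(-2) = 60)
P(s) = 66 (P(s) = 6 + 60 = 66)
v = 6285049/1444 (v = (66 + 1/(-16 - 22))² = (66 + 1/(-38))² = (66 - 1/38)² = (2507/38)² = 6285049/1444 ≈ 4352.5)
v² = (6285049/1444)² = 39501840932401/2085136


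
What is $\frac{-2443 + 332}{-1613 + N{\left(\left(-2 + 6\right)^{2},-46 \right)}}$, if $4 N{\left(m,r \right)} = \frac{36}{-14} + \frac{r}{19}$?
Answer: $\frac{280763}{214695} \approx 1.3077$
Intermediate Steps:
$N{\left(m,r \right)} = - \frac{9}{14} + \frac{r}{76}$ ($N{\left(m,r \right)} = \frac{\frac{36}{-14} + \frac{r}{19}}{4} = \frac{36 \left(- \frac{1}{14}\right) + r \frac{1}{19}}{4} = \frac{- \frac{18}{7} + \frac{r}{19}}{4} = - \frac{9}{14} + \frac{r}{76}$)
$\frac{-2443 + 332}{-1613 + N{\left(\left(-2 + 6\right)^{2},-46 \right)}} = \frac{-2443 + 332}{-1613 + \left(- \frac{9}{14} + \frac{1}{76} \left(-46\right)\right)} = - \frac{2111}{-1613 - \frac{166}{133}} = - \frac{2111}{- \frac{214695}{133}} = \left(-2111\right) \left(- \frac{133}{214695}\right) = \frac{280763}{214695}$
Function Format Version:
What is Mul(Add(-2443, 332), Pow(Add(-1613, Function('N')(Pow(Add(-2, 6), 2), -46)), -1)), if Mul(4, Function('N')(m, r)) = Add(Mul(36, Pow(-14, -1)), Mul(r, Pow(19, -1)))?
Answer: Rational(280763, 214695) ≈ 1.3077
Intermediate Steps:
Function('N')(m, r) = Add(Rational(-9, 14), Mul(Rational(1, 76), r)) (Function('N')(m, r) = Mul(Rational(1, 4), Add(Mul(36, Pow(-14, -1)), Mul(r, Pow(19, -1)))) = Mul(Rational(1, 4), Add(Mul(36, Rational(-1, 14)), Mul(r, Rational(1, 19)))) = Mul(Rational(1, 4), Add(Rational(-18, 7), Mul(Rational(1, 19), r))) = Add(Rational(-9, 14), Mul(Rational(1, 76), r)))
Mul(Add(-2443, 332), Pow(Add(-1613, Function('N')(Pow(Add(-2, 6), 2), -46)), -1)) = Mul(Add(-2443, 332), Pow(Add(-1613, Add(Rational(-9, 14), Mul(Rational(1, 76), -46))), -1)) = Mul(-2111, Pow(Add(-1613, Add(Rational(-9, 14), Rational(-23, 38))), -1)) = Mul(-2111, Pow(Add(-1613, Rational(-166, 133)), -1)) = Mul(-2111, Pow(Rational(-214695, 133), -1)) = Mul(-2111, Rational(-133, 214695)) = Rational(280763, 214695)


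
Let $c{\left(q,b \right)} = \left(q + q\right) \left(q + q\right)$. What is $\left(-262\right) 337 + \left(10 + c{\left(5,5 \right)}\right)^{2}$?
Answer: $-76194$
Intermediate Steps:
$c{\left(q,b \right)} = 4 q^{2}$ ($c{\left(q,b \right)} = 2 q 2 q = 4 q^{2}$)
$\left(-262\right) 337 + \left(10 + c{\left(5,5 \right)}\right)^{2} = \left(-262\right) 337 + \left(10 + 4 \cdot 5^{2}\right)^{2} = -88294 + \left(10 + 4 \cdot 25\right)^{2} = -88294 + \left(10 + 100\right)^{2} = -88294 + 110^{2} = -88294 + 12100 = -76194$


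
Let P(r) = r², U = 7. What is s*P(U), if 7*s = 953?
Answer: 6671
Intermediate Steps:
s = 953/7 (s = (⅐)*953 = 953/7 ≈ 136.14)
s*P(U) = (953/7)*7² = (953/7)*49 = 6671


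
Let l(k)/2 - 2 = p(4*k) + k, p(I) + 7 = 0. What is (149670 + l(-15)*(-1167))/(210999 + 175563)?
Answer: 2975/5857 ≈ 0.50794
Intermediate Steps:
p(I) = -7 (p(I) = -7 + 0 = -7)
l(k) = -10 + 2*k (l(k) = 4 + 2*(-7 + k) = 4 + (-14 + 2*k) = -10 + 2*k)
(149670 + l(-15)*(-1167))/(210999 + 175563) = (149670 + (-10 + 2*(-15))*(-1167))/(210999 + 175563) = (149670 + (-10 - 30)*(-1167))/386562 = (149670 - 40*(-1167))*(1/386562) = (149670 + 46680)*(1/386562) = 196350*(1/386562) = 2975/5857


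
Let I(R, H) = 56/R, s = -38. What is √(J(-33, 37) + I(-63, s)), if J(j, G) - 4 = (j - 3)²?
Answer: 2*√2923/3 ≈ 36.043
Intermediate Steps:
J(j, G) = 4 + (-3 + j)² (J(j, G) = 4 + (j - 3)² = 4 + (-3 + j)²)
√(J(-33, 37) + I(-63, s)) = √((4 + (-3 - 33)²) + 56/(-63)) = √((4 + (-36)²) + 56*(-1/63)) = √((4 + 1296) - 8/9) = √(1300 - 8/9) = √(11692/9) = 2*√2923/3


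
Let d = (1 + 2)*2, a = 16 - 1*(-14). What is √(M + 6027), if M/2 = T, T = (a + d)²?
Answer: 13*√51 ≈ 92.839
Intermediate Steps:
a = 30 (a = 16 + 14 = 30)
d = 6 (d = 3*2 = 6)
T = 1296 (T = (30 + 6)² = 36² = 1296)
M = 2592 (M = 2*1296 = 2592)
√(M + 6027) = √(2592 + 6027) = √8619 = 13*√51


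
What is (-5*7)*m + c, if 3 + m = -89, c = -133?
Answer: 3087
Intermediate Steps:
m = -92 (m = -3 - 89 = -92)
(-5*7)*m + c = -5*7*(-92) - 133 = -35*(-92) - 133 = 3220 - 133 = 3087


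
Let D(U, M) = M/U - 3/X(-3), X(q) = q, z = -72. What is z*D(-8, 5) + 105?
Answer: 78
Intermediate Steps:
D(U, M) = 1 + M/U (D(U, M) = M/U - 3/(-3) = M/U - 3*(-⅓) = M/U + 1 = 1 + M/U)
z*D(-8, 5) + 105 = -72*(5 - 8)/(-8) + 105 = -(-9)*(-3) + 105 = -72*3/8 + 105 = -27 + 105 = 78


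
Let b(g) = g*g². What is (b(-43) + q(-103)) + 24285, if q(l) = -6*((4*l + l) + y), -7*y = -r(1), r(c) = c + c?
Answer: -364936/7 ≈ -52134.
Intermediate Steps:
b(g) = g³
r(c) = 2*c
y = 2/7 (y = -(-1)*2*1/7 = -(-1)*2/7 = -⅐*(-2) = 2/7 ≈ 0.28571)
q(l) = -12/7 - 30*l (q(l) = -6*((4*l + l) + 2/7) = -6*(5*l + 2/7) = -6*(2/7 + 5*l) = -12/7 - 30*l)
(b(-43) + q(-103)) + 24285 = ((-43)³ + (-12/7 - 30*(-103))) + 24285 = (-79507 + (-12/7 + 3090)) + 24285 = (-79507 + 21618/7) + 24285 = -534931/7 + 24285 = -364936/7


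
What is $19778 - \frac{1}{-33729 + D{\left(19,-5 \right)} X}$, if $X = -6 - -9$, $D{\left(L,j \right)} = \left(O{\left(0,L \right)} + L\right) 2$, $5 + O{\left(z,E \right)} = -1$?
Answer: $\frac{665549479}{33651} \approx 19778.0$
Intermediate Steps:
$O{\left(z,E \right)} = -6$ ($O{\left(z,E \right)} = -5 - 1 = -6$)
$D{\left(L,j \right)} = -12 + 2 L$ ($D{\left(L,j \right)} = \left(-6 + L\right) 2 = -12 + 2 L$)
$X = 3$ ($X = -6 + 9 = 3$)
$19778 - \frac{1}{-33729 + D{\left(19,-5 \right)} X} = 19778 - \frac{1}{-33729 + \left(-12 + 2 \cdot 19\right) 3} = 19778 - \frac{1}{-33729 + \left(-12 + 38\right) 3} = 19778 - \frac{1}{-33729 + 26 \cdot 3} = 19778 - \frac{1}{-33729 + 78} = 19778 - \frac{1}{-33651} = 19778 - - \frac{1}{33651} = 19778 + \frac{1}{33651} = \frac{665549479}{33651}$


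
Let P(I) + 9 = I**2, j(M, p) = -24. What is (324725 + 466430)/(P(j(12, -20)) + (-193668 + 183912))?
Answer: -791155/9189 ≈ -86.098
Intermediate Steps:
P(I) = -9 + I**2
(324725 + 466430)/(P(j(12, -20)) + (-193668 + 183912)) = (324725 + 466430)/((-9 + (-24)**2) + (-193668 + 183912)) = 791155/((-9 + 576) - 9756) = 791155/(567 - 9756) = 791155/(-9189) = 791155*(-1/9189) = -791155/9189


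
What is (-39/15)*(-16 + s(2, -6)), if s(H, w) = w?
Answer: 286/5 ≈ 57.200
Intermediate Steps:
(-39/15)*(-16 + s(2, -6)) = (-39/15)*(-16 - 6) = -39*1/15*(-22) = -13/5*(-22) = 286/5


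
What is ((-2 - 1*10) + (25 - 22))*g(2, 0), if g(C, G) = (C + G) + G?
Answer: -18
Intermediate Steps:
g(C, G) = C + 2*G
((-2 - 1*10) + (25 - 22))*g(2, 0) = ((-2 - 1*10) + (25 - 22))*(2 + 2*0) = ((-2 - 10) + 3)*(2 + 0) = (-12 + 3)*2 = -9*2 = -18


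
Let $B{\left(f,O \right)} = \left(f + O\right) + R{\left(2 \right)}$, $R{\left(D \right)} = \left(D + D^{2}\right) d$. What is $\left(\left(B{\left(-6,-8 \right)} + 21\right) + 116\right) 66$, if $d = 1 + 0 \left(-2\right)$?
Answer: $8514$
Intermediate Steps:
$d = 1$ ($d = 1 + 0 = 1$)
$R{\left(D \right)} = D + D^{2}$ ($R{\left(D \right)} = \left(D + D^{2}\right) 1 = D + D^{2}$)
$B{\left(f,O \right)} = 6 + O + f$ ($B{\left(f,O \right)} = \left(f + O\right) + 2 \left(1 + 2\right) = \left(O + f\right) + 2 \cdot 3 = \left(O + f\right) + 6 = 6 + O + f$)
$\left(\left(B{\left(-6,-8 \right)} + 21\right) + 116\right) 66 = \left(\left(\left(6 - 8 - 6\right) + 21\right) + 116\right) 66 = \left(\left(-8 + 21\right) + 116\right) 66 = \left(13 + 116\right) 66 = 129 \cdot 66 = 8514$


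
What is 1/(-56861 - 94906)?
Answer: -1/151767 ≈ -6.5890e-6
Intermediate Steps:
1/(-56861 - 94906) = 1/(-151767) = -1/151767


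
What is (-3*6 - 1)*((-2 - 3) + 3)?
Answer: 38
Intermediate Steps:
(-3*6 - 1)*((-2 - 3) + 3) = (-18 - 1)*(-5 + 3) = -19*(-2) = 38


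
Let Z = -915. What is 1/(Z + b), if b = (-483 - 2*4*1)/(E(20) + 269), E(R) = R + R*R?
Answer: -689/630926 ≈ -0.0010920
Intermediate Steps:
E(R) = R + R²
b = -491/689 (b = (-483 - 2*4*1)/(20*(1 + 20) + 269) = (-483 - 8*1)/(20*21 + 269) = (-483 - 8)/(420 + 269) = -491/689 ≈ -0.71263)
1/(Z + b) = 1/(-915 - 491/689) = 1/(-630926/689) = -689/630926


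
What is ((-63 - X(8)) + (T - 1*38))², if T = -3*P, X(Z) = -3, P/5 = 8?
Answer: 47524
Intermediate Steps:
P = 40 (P = 5*8 = 40)
T = -120 (T = -3*40 = -120)
((-63 - X(8)) + (T - 1*38))² = ((-63 - 1*(-3)) + (-120 - 1*38))² = ((-63 + 3) + (-120 - 38))² = (-60 - 158)² = (-218)² = 47524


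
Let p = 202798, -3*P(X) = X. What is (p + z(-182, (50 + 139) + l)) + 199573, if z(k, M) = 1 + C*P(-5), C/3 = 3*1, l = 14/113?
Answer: 402387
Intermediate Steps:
P(X) = -X/3
l = 14/113 (l = 14*(1/113) = 14/113 ≈ 0.12389)
C = 9 (C = 3*(3*1) = 3*3 = 9)
z(k, M) = 16 (z(k, M) = 1 + 9*(-⅓*(-5)) = 1 + 9*(5/3) = 1 + 15 = 16)
(p + z(-182, (50 + 139) + l)) + 199573 = (202798 + 16) + 199573 = 202814 + 199573 = 402387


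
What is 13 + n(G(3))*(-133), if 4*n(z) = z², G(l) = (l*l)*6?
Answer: -96944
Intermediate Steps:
G(l) = 6*l² (G(l) = l²*6 = 6*l²)
n(z) = z²/4
13 + n(G(3))*(-133) = 13 + ((6*3²)²/4)*(-133) = 13 + ((6*9)²/4)*(-133) = 13 + ((¼)*54²)*(-133) = 13 + ((¼)*2916)*(-133) = 13 + 729*(-133) = 13 - 96957 = -96944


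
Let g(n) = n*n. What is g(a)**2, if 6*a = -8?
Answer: 256/81 ≈ 3.1605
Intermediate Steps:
a = -4/3 (a = (1/6)*(-8) = -4/3 ≈ -1.3333)
g(n) = n**2
g(a)**2 = ((-4/3)**2)**2 = (16/9)**2 = 256/81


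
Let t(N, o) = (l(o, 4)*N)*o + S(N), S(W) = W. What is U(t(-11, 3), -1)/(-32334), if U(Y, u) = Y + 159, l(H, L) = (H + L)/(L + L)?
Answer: -953/258672 ≈ -0.0036842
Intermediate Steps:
l(H, L) = (H + L)/(2*L) (l(H, L) = (H + L)/((2*L)) = (H + L)*(1/(2*L)) = (H + L)/(2*L))
t(N, o) = N + N*o*(1/2 + o/8) (t(N, o) = (((1/2)*(o + 4)/4)*N)*o + N = (((1/2)*(1/4)*(4 + o))*N)*o + N = ((1/2 + o/8)*N)*o + N = (N*(1/2 + o/8))*o + N = N*o*(1/2 + o/8) + N = N + N*o*(1/2 + o/8))
U(Y, u) = 159 + Y
U(t(-11, 3), -1)/(-32334) = (159 + (1/8)*(-11)*(8 + 3*(4 + 3)))/(-32334) = (159 + (1/8)*(-11)*(8 + 3*7))*(-1/32334) = (159 + (1/8)*(-11)*(8 + 21))*(-1/32334) = (159 + (1/8)*(-11)*29)*(-1/32334) = (159 - 319/8)*(-1/32334) = (953/8)*(-1/32334) = -953/258672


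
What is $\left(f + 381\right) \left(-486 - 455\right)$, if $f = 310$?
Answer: $-650231$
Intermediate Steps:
$\left(f + 381\right) \left(-486 - 455\right) = \left(310 + 381\right) \left(-486 - 455\right) = 691 \left(-941\right) = -650231$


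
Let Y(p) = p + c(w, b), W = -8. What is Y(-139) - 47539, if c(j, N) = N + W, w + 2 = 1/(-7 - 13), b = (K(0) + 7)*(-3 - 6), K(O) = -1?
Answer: -47740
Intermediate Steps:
b = -54 (b = (-1 + 7)*(-3 - 6) = 6*(-9) = -54)
w = -41/20 (w = -2 + 1/(-7 - 13) = -2 + 1/(-20) = -2 - 1/20 = -41/20 ≈ -2.0500)
c(j, N) = -8 + N (c(j, N) = N - 8 = -8 + N)
Y(p) = -62 + p (Y(p) = p + (-8 - 54) = p - 62 = -62 + p)
Y(-139) - 47539 = (-62 - 139) - 47539 = -201 - 47539 = -47740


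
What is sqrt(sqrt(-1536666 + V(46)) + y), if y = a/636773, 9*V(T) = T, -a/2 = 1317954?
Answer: sqrt(-15106275403956 + 2432879121174*I*sqrt(3457487))/1910319 ≈ 24.854 + 24.938*I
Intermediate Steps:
a = -2635908 (a = -2*1317954 = -2635908)
V(T) = T/9
y = -2635908/636773 ≈ -4.1395
sqrt(sqrt(-1536666 + V(46)) + y) = sqrt(sqrt(-1536666 + (1/9)*46) - 2635908/636773) = sqrt(sqrt(-1536666 + 46/9) - 2635908/636773) = sqrt(sqrt(-13829948/9) - 2635908/636773) = sqrt(2*I*sqrt(3457487)/3 - 2635908/636773) = sqrt(-2635908/636773 + 2*I*sqrt(3457487)/3)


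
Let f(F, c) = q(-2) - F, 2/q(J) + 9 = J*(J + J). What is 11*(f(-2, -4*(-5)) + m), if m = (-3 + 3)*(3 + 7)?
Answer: 0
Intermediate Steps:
q(J) = 2/(-9 + 2*J²) (q(J) = 2/(-9 + J*(J + J)) = 2/(-9 + J*(2*J)) = 2/(-9 + 2*J²))
m = 0 (m = 0*10 = 0)
f(F, c) = -2 - F (f(F, c) = 2/(-9 + 2*(-2)²) - F = 2/(-9 + 2*4) - F = 2/(-9 + 8) - F = 2/(-1) - F = 2*(-1) - F = -2 - F)
11*(f(-2, -4*(-5)) + m) = 11*((-2 - 1*(-2)) + 0) = 11*((-2 + 2) + 0) = 11*(0 + 0) = 11*0 = 0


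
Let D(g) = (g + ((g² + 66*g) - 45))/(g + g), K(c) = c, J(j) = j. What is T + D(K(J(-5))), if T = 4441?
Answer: 8953/2 ≈ 4476.5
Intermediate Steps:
D(g) = (-45 + g² + 67*g)/(2*g) (D(g) = (g + (-45 + g² + 66*g))/((2*g)) = (-45 + g² + 67*g)*(1/(2*g)) = (-45 + g² + 67*g)/(2*g))
T + D(K(J(-5))) = 4441 + (½)*(-45 - 5*(67 - 5))/(-5) = 4441 + (½)*(-⅕)*(-45 - 5*62) = 4441 + (½)*(-⅕)*(-45 - 310) = 4441 + (½)*(-⅕)*(-355) = 4441 + 71/2 = 8953/2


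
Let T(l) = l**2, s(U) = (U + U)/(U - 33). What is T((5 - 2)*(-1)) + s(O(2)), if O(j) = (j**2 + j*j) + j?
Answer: 187/23 ≈ 8.1304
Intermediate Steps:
O(j) = j + 2*j**2 (O(j) = (j**2 + j**2) + j = 2*j**2 + j = j + 2*j**2)
s(U) = 2*U/(-33 + U) (s(U) = (2*U)/(-33 + U) = 2*U/(-33 + U))
T((5 - 2)*(-1)) + s(O(2)) = ((5 - 2)*(-1))**2 + 2*(2*(1 + 2*2))/(-33 + 2*(1 + 2*2)) = (3*(-1))**2 + 2*(2*(1 + 4))/(-33 + 2*(1 + 4)) = (-3)**2 + 2*(2*5)/(-33 + 2*5) = 9 + 2*10/(-33 + 10) = 9 + 2*10/(-23) = 9 + 2*10*(-1/23) = 9 - 20/23 = 187/23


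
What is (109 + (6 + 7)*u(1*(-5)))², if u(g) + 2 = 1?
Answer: 9216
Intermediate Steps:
u(g) = -1 (u(g) = -2 + 1 = -1)
(109 + (6 + 7)*u(1*(-5)))² = (109 + (6 + 7)*(-1))² = (109 + 13*(-1))² = (109 - 13)² = 96² = 9216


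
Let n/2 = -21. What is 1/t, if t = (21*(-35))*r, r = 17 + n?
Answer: 1/18375 ≈ 5.4422e-5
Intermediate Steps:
n = -42 (n = 2*(-21) = -42)
r = -25 (r = 17 - 42 = -25)
t = 18375 (t = (21*(-35))*(-25) = -735*(-25) = 18375)
1/t = 1/18375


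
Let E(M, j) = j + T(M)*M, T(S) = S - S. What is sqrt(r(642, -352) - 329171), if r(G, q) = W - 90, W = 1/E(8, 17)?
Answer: 2*I*sqrt(23789103)/17 ≈ 573.81*I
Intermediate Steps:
T(S) = 0
E(M, j) = j (E(M, j) = j + 0*M = j + 0 = j)
W = 1/17 ≈ 0.058824
r(G, q) = -1529/17 (r(G, q) = 1/17 - 90 = -1529/17)
sqrt(r(642, -352) - 329171) = sqrt(-1529/17 - 329171) = sqrt(-5597436/17) = 2*I*sqrt(23789103)/17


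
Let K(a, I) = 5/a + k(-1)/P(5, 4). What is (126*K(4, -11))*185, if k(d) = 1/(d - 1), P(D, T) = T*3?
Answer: 112665/4 ≈ 28166.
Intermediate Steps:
P(D, T) = 3*T
k(d) = 1/(-1 + d)
K(a, I) = -1/24 + 5/a (K(a, I) = 5/a + 1/((-1 - 1)*((3*4))) = 5/a + 1/(-2*12) = 5/a - 1/2*1/12 = 5/a - 1/24 = -1/24 + 5/a)
(126*K(4, -11))*185 = (126*((1/24)*(120 - 1*4)/4))*185 = (126*((1/24)*(1/4)*(120 - 4)))*185 = (126*((1/24)*(1/4)*116))*185 = (126*(29/24))*185 = (609/4)*185 = 112665/4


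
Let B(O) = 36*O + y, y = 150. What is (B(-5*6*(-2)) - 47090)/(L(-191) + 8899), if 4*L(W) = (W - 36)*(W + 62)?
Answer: -179120/64879 ≈ -2.7608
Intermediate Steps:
L(W) = (-36 + W)*(62 + W)/4 (L(W) = ((W - 36)*(W + 62))/4 = ((-36 + W)*(62 + W))/4 = (-36 + W)*(62 + W)/4)
B(O) = 150 + 36*O (B(O) = 36*O + 150 = 150 + 36*O)
(B(-5*6*(-2)) - 47090)/(L(-191) + 8899) = ((150 + 36*(-5*6*(-2))) - 47090)/((-558 + (¼)*(-191)² + (13/2)*(-191)) + 8899) = ((150 + 36*(-30*(-2))) - 47090)/((-558 + (¼)*36481 - 2483/2) + 8899) = ((150 + 36*60) - 47090)/((-558 + 36481/4 - 2483/2) + 8899) = ((150 + 2160) - 47090)/(29283/4 + 8899) = (2310 - 47090)/(64879/4) = -44780*4/64879 = -179120/64879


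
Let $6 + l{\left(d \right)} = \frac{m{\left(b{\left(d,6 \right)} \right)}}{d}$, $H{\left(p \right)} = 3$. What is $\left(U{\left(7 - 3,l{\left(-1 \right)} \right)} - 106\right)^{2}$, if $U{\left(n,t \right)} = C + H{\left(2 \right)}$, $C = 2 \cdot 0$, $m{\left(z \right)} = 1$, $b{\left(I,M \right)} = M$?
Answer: $10609$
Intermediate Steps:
$l{\left(d \right)} = -6 + \frac{1}{d}$ ($l{\left(d \right)} = -6 + 1 \frac{1}{d} = -6 + \frac{1}{d}$)
$C = 0$
$U{\left(n,t \right)} = 3$ ($U{\left(n,t \right)} = 0 + 3 = 3$)
$\left(U{\left(7 - 3,l{\left(-1 \right)} \right)} - 106\right)^{2} = \left(3 - 106\right)^{2} = \left(-103\right)^{2} = 10609$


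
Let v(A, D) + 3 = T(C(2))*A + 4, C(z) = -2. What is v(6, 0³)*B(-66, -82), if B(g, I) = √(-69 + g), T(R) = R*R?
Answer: 75*I*√15 ≈ 290.47*I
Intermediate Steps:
T(R) = R²
v(A, D) = 1 + 4*A (v(A, D) = -3 + ((-2)²*A + 4) = -3 + (4*A + 4) = -3 + (4 + 4*A) = 1 + 4*A)
v(6, 0³)*B(-66, -82) = (1 + 4*6)*√(-69 - 66) = (1 + 24)*√(-135) = 25*(3*I*√15) = 75*I*√15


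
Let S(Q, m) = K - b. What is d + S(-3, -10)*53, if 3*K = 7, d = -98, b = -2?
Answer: 395/3 ≈ 131.67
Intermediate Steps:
K = 7/3 (K = (⅓)*7 = 7/3 ≈ 2.3333)
S(Q, m) = 13/3 (S(Q, m) = 7/3 - 1*(-2) = 7/3 + 2 = 13/3)
d + S(-3, -10)*53 = -98 + (13/3)*53 = -98 + 689/3 = 395/3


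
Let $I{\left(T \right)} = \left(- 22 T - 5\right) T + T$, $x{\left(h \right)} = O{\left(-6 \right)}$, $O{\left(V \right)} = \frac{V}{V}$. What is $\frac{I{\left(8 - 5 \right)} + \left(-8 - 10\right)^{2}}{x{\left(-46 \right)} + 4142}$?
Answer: $\frac{38}{1381} \approx 0.027516$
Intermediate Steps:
$O{\left(V \right)} = 1$
$x{\left(h \right)} = 1$
$I{\left(T \right)} = T + T \left(-5 - 22 T\right)$ ($I{\left(T \right)} = \left(-5 - 22 T\right) T + T = T \left(-5 - 22 T\right) + T = T + T \left(-5 - 22 T\right)$)
$\frac{I{\left(8 - 5 \right)} + \left(-8 - 10\right)^{2}}{x{\left(-46 \right)} + 4142} = \frac{- 2 \left(8 - 5\right) \left(2 + 11 \left(8 - 5\right)\right) + \left(-8 - 10\right)^{2}}{1 + 4142} = \frac{- 2 \left(8 - 5\right) \left(2 + 11 \left(8 - 5\right)\right) + \left(-18\right)^{2}}{4143} = \left(\left(-2\right) 3 \left(2 + 11 \cdot 3\right) + 324\right) \frac{1}{4143} = \left(\left(-2\right) 3 \left(2 + 33\right) + 324\right) \frac{1}{4143} = \left(\left(-2\right) 3 \cdot 35 + 324\right) \frac{1}{4143} = \left(-210 + 324\right) \frac{1}{4143} = 114 \cdot \frac{1}{4143} = \frac{38}{1381}$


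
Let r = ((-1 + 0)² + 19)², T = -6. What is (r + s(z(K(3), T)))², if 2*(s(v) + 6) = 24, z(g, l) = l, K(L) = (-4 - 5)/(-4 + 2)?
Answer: 164836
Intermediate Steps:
K(L) = 9/2 (K(L) = -9/(-2) = -9*(-½) = 9/2)
s(v) = 6 (s(v) = -6 + (½)*24 = -6 + 12 = 6)
r = 400 (r = ((-1)² + 19)² = (1 + 19)² = 20² = 400)
(r + s(z(K(3), T)))² = (400 + 6)² = 406² = 164836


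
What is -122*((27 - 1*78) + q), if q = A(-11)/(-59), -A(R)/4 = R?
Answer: 372466/59 ≈ 6313.0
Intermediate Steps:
A(R) = -4*R
q = -44/59 (q = -4*(-11)/(-59) = 44*(-1/59) = -44/59 ≈ -0.74576)
-122*((27 - 1*78) + q) = -122*((27 - 1*78) - 44/59) = -122*((27 - 78) - 44/59) = -122*(-51 - 44/59) = -122*(-3053/59) = 372466/59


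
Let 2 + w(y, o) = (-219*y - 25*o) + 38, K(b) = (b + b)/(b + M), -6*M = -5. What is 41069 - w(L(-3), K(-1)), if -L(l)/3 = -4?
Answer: 43961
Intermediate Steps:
M = ⅚ (M = -⅙*(-5) = ⅚ ≈ 0.83333)
K(b) = 2*b/(⅚ + b) (K(b) = (b + b)/(b + ⅚) = (2*b)/(⅚ + b) = 2*b/(⅚ + b))
L(l) = 12 (L(l) = -3*(-4) = 12)
w(y, o) = 36 - 219*y - 25*o (w(y, o) = -2 + ((-219*y - 25*o) + 38) = -2 + (38 - 219*y - 25*o) = 36 - 219*y - 25*o)
41069 - w(L(-3), K(-1)) = 41069 - (36 - 219*12 - 300*(-1)/(5 + 6*(-1))) = 41069 - (36 - 2628 - 300*(-1)/(5 - 6)) = 41069 - (36 - 2628 - 300*(-1)/(-1)) = 41069 - (36 - 2628 - 300*(-1)*(-1)) = 41069 - (36 - 2628 - 25*12) = 41069 - (36 - 2628 - 300) = 41069 - 1*(-2892) = 41069 + 2892 = 43961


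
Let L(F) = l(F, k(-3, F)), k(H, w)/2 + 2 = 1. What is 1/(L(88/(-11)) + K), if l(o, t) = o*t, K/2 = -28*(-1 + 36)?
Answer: -1/1944 ≈ -0.00051440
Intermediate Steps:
k(H, w) = -2 (k(H, w) = -4 + 2*1 = -4 + 2 = -2)
K = -1960 (K = 2*(-28*(-1 + 36)) = 2*(-28*35) = 2*(-980) = -1960)
L(F) = -2*F (L(F) = F*(-2) = -2*F)
1/(L(88/(-11)) + K) = 1/(-176/(-11) - 1960) = 1/(-176*(-1)/11 - 1960) = 1/(-2*(-8) - 1960) = 1/(16 - 1960) = 1/(-1944) = -1/1944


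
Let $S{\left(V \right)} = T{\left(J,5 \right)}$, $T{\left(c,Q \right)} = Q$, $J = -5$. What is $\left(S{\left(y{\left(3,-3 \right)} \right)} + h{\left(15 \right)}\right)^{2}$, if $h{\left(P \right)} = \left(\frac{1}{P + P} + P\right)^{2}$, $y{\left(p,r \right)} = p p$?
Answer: $\frac{43222825801}{810000} \approx 53362.0$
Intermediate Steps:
$y{\left(p,r \right)} = p^{2}$
$S{\left(V \right)} = 5$
$h{\left(P \right)} = \left(P + \frac{1}{2 P}\right)^{2}$ ($h{\left(P \right)} = \left(\frac{1}{2 P} + P\right)^{2} = \left(P + \frac{1}{2 P}\right)^{2}$)
$\left(S{\left(y{\left(3,-3 \right)} \right)} + h{\left(15 \right)}\right)^{2} = \left(5 + \frac{\left(1 + 2 \cdot 15^{2}\right)^{2}}{4 \cdot 225}\right)^{2} = \left(5 + \frac{1}{4} \cdot \frac{1}{225} \left(1 + 2 \cdot 225\right)^{2}\right)^{2} = \left(5 + \frac{1}{4} \cdot \frac{1}{225} \left(1 + 450\right)^{2}\right)^{2} = \left(5 + \frac{1}{4} \cdot \frac{1}{225} \cdot 451^{2}\right)^{2} = \left(5 + \frac{1}{4} \cdot \frac{1}{225} \cdot 203401\right)^{2} = \left(5 + \frac{203401}{900}\right)^{2} = \left(\frac{207901}{900}\right)^{2} = \frac{43222825801}{810000}$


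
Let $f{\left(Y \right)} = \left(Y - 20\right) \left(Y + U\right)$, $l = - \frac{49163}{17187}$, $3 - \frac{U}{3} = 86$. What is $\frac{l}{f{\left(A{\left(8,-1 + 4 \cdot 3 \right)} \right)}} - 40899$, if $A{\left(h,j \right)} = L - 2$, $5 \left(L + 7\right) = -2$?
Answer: $- \frac{133503489934487}{3264223788} \approx -40899.0$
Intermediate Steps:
$U = -249$ ($U = 9 - 258 = -249$)
$L = - \frac{37}{5}$ ($L = -7 + \frac{1}{5} \left(-2\right) = -7 - \frac{2}{5} = - \frac{37}{5} \approx -7.4$)
$A{\left(h,j \right)} = - \frac{47}{5}$ ($A{\left(h,j \right)} = - \frac{37}{5} - 2 = - \frac{47}{5}$)
$l = - \frac{49163}{17187}$ ($l = \left(-49163\right) \frac{1}{17187} = - \frac{49163}{17187} \approx -2.8605$)
$f{\left(Y \right)} = \left(-249 + Y\right) \left(-20 + Y\right)$ ($f{\left(Y \right)} = \left(Y - 20\right) \left(Y - 249\right) = \left(-20 + Y\right) \left(-249 + Y\right) = \left(-249 + Y\right) \left(-20 + Y\right)$)
$\frac{l}{f{\left(A{\left(8,-1 + 4 \cdot 3 \right)} \right)}} - 40899 = - \frac{49163}{17187 \left(4980 + \left(- \frac{47}{5}\right)^{2} - - \frac{12643}{5}\right)} - 40899 = - \frac{49163}{17187 \left(4980 + \frac{2209}{25} + \frac{12643}{5}\right)} - 40899 = - \frac{49163}{17187 \cdot \frac{189924}{25}} - 40899 = \left(- \frac{49163}{17187}\right) \frac{25}{189924} - 40899 = - \frac{1229075}{3264223788} - 40899 = - \frac{133503489934487}{3264223788}$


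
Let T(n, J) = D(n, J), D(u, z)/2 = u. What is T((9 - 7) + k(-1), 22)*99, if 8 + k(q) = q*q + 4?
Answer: -198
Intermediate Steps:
D(u, z) = 2*u
k(q) = -4 + q² (k(q) = -8 + (q*q + 4) = -8 + (q² + 4) = -8 + (4 + q²) = -4 + q²)
T(n, J) = 2*n
T((9 - 7) + k(-1), 22)*99 = (2*((9 - 7) + (-4 + (-1)²)))*99 = (2*(2 + (-4 + 1)))*99 = (2*(2 - 3))*99 = (2*(-1))*99 = -2*99 = -198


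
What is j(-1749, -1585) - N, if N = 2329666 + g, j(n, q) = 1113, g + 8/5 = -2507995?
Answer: 897218/5 ≈ 1.7944e+5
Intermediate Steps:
g = -12539983/5 (g = -8/5 - 2507995 = -12539983/5 ≈ -2.5080e+6)
N = -891653/5 (N = 2329666 - 12539983/5 = -891653/5 ≈ -1.7833e+5)
j(-1749, -1585) - N = 1113 - 1*(-891653/5) = 1113 + 891653/5 = 897218/5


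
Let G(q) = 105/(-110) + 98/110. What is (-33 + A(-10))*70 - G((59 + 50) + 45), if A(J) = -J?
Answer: -177093/110 ≈ -1609.9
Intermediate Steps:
G(q) = -7/110 (G(q) = 105*(-1/110) + 98*(1/110) = -21/22 + 49/55 = -7/110)
(-33 + A(-10))*70 - G((59 + 50) + 45) = (-33 - 1*(-10))*70 - 1*(-7/110) = (-33 + 10)*70 + 7/110 = -23*70 + 7/110 = -1610 + 7/110 = -177093/110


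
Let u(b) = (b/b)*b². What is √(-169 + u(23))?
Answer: 6*√10 ≈ 18.974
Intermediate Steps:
u(b) = b² (u(b) = 1*b² = b²)
√(-169 + u(23)) = √(-169 + 23²) = √(-169 + 529) = √360 = 6*√10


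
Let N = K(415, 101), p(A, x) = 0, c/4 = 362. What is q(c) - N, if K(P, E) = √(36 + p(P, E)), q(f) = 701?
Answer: 695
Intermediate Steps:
c = 1448 (c = 4*362 = 1448)
K(P, E) = 6 (K(P, E) = √(36 + 0) = √36 = 6)
N = 6
q(c) - N = 701 - 1*6 = 701 - 6 = 695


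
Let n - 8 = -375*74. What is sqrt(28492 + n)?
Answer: 5*sqrt(30) ≈ 27.386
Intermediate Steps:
n = -27742 (n = 8 - 375*74 = 8 - 27750 = -27742)
sqrt(28492 + n) = sqrt(28492 - 27742) = sqrt(750) = 5*sqrt(30)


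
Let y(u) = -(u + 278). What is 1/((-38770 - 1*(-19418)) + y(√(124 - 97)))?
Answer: -19630/385336873 + 3*√3/385336873 ≈ -5.0929e-5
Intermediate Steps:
y(u) = -278 - u (y(u) = -(278 + u) = -278 - u)
1/((-38770 - 1*(-19418)) + y(√(124 - 97))) = 1/((-38770 - 1*(-19418)) + (-278 - √(124 - 97))) = 1/((-38770 + 19418) + (-278 - √27)) = 1/(-19352 + (-278 - 3*√3)) = 1/(-19630 - 3*√3)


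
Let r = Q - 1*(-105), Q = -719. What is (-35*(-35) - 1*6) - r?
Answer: 1833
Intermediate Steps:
r = -614 (r = -719 - 1*(-105) = -719 + 105 = -614)
(-35*(-35) - 1*6) - r = (-35*(-35) - 1*6) - 1*(-614) = (1225 - 6) + 614 = 1219 + 614 = 1833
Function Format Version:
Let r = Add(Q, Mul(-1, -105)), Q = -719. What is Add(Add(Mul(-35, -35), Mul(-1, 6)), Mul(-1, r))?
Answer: 1833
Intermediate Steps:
r = -614 (r = Add(-719, Mul(-1, -105)) = Add(-719, 105) = -614)
Add(Add(Mul(-35, -35), Mul(-1, 6)), Mul(-1, r)) = Add(Add(Mul(-35, -35), Mul(-1, 6)), Mul(-1, -614)) = Add(Add(1225, -6), 614) = Add(1219, 614) = 1833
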